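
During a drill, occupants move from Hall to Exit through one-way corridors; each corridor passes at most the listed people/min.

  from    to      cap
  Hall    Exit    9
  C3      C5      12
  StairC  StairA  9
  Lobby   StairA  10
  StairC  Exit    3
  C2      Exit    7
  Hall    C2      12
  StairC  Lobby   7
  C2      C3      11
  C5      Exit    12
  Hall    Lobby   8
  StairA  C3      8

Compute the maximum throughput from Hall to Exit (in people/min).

28

Augment Hall→Exit: bottleneck 9, flow now 9.
Augment Hall→C2→Exit: bottleneck 7, flow now 16.
Augment Hall→C2→C3→C5→Exit: bottleneck 5, flow now 21.
Augment Hall→Lobby→StairA→C3→C5→Exit: bottleneck 7, flow now 28.
No augmenting path remains; maximum flow = 28.
In the residual graph, reachable from Hall: {Hall, C2, Lobby, StairA, C3}.
Min-cut edges: Hall→Exit (9), C2→Exit (7), C3→C5 (12); capacity 9 + 7 + 12 = 28.
This cut is saturated, so no flow can exceed 28.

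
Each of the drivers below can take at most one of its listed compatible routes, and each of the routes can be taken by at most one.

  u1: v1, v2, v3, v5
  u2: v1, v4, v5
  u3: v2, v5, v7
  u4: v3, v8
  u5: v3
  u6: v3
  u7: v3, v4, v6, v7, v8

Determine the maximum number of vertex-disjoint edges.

Unit-capacity flow: source→left, listed edges, right→sink; max matching = max flow.
Augmenting path u1→v1 (+1); matched 1.
Augmenting path u2→v4 (+1); matched 2.
Augmenting path u3→v2 (+1); matched 3.
Augmenting path u4→v3 (+1); matched 4.
Augmenting path u7→v6 (+1); matched 5.
Augmenting path u5→v3→u4→v8 (+1); matched 6.
No augmenting path remains; maximum matching = 6.
König certificate: {u1, u2, u3, u4, u7, v3} is a vertex cover of size 6 (every listed pair touches it), so no matching can be larger.

6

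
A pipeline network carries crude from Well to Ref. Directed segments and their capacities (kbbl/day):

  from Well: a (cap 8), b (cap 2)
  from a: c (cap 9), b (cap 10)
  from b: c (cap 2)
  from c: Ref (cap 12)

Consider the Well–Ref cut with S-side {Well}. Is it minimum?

Yes — it is a minimum cut (capacity 10).

Given cut capacity: 8 + 2 = 10.
Augment Well→a→c→Ref: bottleneck 8, flow now 8.
Augment Well→b→c→Ref: bottleneck 2, flow now 10.
No augmenting path remains; maximum flow = 10.
Cut capacity 10 equals the max flow, so it is a minimum cut.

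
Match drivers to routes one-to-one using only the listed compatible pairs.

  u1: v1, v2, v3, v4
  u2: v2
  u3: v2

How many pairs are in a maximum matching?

Unit-capacity flow: source→left, listed edges, right→sink; max matching = max flow.
Augmenting path u1→v1 (+1); matched 1.
Augmenting path u2→v2 (+1); matched 2.
No augmenting path remains; maximum matching = 2.
König certificate: {u1, v2} is a vertex cover of size 2 (every listed pair touches it), so no matching can be larger.

2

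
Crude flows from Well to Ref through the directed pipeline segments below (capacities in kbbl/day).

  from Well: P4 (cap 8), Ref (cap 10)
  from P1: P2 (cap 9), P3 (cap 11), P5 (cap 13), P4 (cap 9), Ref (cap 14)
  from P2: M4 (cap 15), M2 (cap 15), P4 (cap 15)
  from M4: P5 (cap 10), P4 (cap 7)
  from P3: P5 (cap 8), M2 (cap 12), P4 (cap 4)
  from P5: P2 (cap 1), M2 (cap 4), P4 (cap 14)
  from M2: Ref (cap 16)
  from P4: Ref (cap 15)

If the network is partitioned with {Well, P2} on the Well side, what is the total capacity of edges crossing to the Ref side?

Edges leaving {Well, P2}: Well→P4 (8), Well→Ref (10), P2→M4 (15), P2→M2 (15), P2→P4 (15).
Cut capacity = 8 + 10 + 15 + 15 + 15 = 63.

63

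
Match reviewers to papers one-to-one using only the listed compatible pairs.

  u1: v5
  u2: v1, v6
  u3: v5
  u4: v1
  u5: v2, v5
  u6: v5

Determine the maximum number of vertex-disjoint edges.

Unit-capacity flow: source→left, listed edges, right→sink; max matching = max flow.
Augmenting path u1→v5 (+1); matched 1.
Augmenting path u2→v1 (+1); matched 2.
Augmenting path u5→v2 (+1); matched 3.
Augmenting path u4→v1→u2→v6 (+1); matched 4.
No augmenting path remains; maximum matching = 4.
König certificate: {u2, u4, u5, v5} is a vertex cover of size 4 (every listed pair touches it), so no matching can be larger.

4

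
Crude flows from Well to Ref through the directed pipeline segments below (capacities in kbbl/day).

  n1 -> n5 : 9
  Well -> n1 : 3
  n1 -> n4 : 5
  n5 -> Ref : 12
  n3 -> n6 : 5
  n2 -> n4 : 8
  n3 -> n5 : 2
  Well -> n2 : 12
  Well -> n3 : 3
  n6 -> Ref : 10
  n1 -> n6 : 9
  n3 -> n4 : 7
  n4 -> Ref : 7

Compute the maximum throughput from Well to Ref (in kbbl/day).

Augment Well→n1→n4→Ref: bottleneck 3, flow now 3.
Augment Well→n2→n4→Ref: bottleneck 4, flow now 7.
Augment Well→n3→n5→Ref: bottleneck 2, flow now 9.
Augment Well→n3→n6→Ref: bottleneck 1, flow now 10.
Augment Well→n2→n4→n1→n5→Ref: bottleneck 3, flow now 13. (uses reverse residual edge)
No augmenting path remains; maximum flow = 13.
In the residual graph, reachable from Well: {Well, n2, n4}.
Min-cut edges: Well→n1 (3), Well→n3 (3), n4→Ref (7); capacity 3 + 3 + 7 = 13.
This cut is saturated, so no flow can exceed 13.

13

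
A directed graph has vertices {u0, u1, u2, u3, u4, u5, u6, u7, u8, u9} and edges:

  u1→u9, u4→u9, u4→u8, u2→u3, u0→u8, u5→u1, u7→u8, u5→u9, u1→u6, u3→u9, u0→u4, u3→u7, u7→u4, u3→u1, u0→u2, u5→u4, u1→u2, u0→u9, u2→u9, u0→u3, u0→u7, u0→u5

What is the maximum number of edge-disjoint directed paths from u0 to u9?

Assign every edge capacity 1; by Menger, the answer equals the max flow.
Path u0→u9 (+1); total 1.
Path u0→u2→u9 (+1); total 2.
Path u0→u3→u9 (+1); total 3.
Path u0→u4→u9 (+1); total 4.
Path u0→u5→u9 (+1); total 5.
No residual u0→u9 path; max flow = 5.
Certifying cut of size 5: {u0→u2, u0→u3, u0→u5, u0→u9, u4→u9}.

5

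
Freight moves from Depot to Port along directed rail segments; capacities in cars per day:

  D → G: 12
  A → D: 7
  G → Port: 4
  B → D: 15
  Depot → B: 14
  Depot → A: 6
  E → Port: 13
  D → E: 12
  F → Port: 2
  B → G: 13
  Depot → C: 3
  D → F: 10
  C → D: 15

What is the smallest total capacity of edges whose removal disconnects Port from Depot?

18

Augment Depot→B→G→Port: bottleneck 4, flow now 4.
Augment Depot→A→D→E→Port: bottleneck 6, flow now 10.
Augment Depot→B→D→E→Port: bottleneck 6, flow now 16.
Augment Depot→B→D→F→Port: bottleneck 2, flow now 18.
No augmenting path remains; maximum flow = 18.
By max-flow min-cut, the minimum cut capacity equals the max flow.
In the residual graph, reachable from Depot: {Depot, A, B, C, D, F, G}.
Min-cut edges: D→E (12), F→Port (2), G→Port (4); capacity 12 + 2 + 4 = 18.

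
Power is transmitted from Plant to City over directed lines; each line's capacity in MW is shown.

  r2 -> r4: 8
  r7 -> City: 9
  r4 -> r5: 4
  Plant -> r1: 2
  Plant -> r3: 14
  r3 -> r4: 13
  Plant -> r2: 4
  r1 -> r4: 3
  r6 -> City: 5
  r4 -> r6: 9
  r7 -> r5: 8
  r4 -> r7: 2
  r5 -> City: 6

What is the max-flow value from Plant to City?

Augment Plant→r1→r4→r5→City: bottleneck 2, flow now 2.
Augment Plant→r2→r4→r5→City: bottleneck 2, flow now 4.
Augment Plant→r2→r4→r6→City: bottleneck 2, flow now 6.
Augment Plant→r3→r4→r6→City: bottleneck 3, flow now 9.
Augment Plant→r3→r4→r7→City: bottleneck 2, flow now 11.
No augmenting path remains; maximum flow = 11.
In the residual graph, reachable from Plant: {Plant, r1, r2, r3, r4, r6}.
Min-cut edges: r4→r5 (4), r4→r7 (2), r6→City (5); capacity 4 + 2 + 5 = 11.
This cut is saturated, so no flow can exceed 11.

11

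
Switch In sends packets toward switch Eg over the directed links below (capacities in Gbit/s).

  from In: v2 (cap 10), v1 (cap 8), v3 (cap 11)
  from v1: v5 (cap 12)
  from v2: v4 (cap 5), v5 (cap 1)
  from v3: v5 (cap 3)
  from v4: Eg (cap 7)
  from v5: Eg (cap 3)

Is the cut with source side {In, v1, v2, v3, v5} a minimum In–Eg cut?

Given cut capacity: 5 + 3 = 8.
Augment In→v1→v5→Eg: bottleneck 3, flow now 3.
Augment In→v2→v4→Eg: bottleneck 5, flow now 8.
No augmenting path remains; maximum flow = 8.
Cut capacity 8 equals the max flow, so it is a minimum cut.

Yes — it is a minimum cut (capacity 8).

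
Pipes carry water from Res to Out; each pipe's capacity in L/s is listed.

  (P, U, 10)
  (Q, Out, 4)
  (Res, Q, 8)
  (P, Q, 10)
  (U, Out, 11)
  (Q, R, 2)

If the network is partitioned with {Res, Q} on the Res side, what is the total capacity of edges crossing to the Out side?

Edges leaving {Res, Q}: Q→R (2), Q→Out (4).
Cut capacity = 2 + 4 = 6.

6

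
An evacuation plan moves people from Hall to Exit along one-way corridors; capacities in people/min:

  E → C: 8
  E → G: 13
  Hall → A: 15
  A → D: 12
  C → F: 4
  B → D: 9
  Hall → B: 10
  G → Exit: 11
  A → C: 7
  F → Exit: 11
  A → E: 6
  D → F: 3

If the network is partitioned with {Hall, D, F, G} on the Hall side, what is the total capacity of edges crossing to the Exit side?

47

Edges leaving {Hall, D, F, G}: Hall→A (15), Hall→B (10), F→Exit (11), G→Exit (11).
Cut capacity = 15 + 10 + 11 + 11 = 47.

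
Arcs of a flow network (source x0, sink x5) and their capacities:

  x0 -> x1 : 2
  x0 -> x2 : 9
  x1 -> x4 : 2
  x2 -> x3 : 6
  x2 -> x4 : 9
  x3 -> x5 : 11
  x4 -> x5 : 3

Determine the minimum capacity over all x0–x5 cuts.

Augment x0→x1→x4→x5: bottleneck 2, flow now 2.
Augment x0→x2→x3→x5: bottleneck 6, flow now 8.
Augment x0→x2→x4→x5: bottleneck 1, flow now 9.
No augmenting path remains; maximum flow = 9.
By max-flow min-cut, the minimum cut capacity equals the max flow.
In the residual graph, reachable from x0: {x0, x1, x2, x4}.
Min-cut edges: x2→x3 (6), x4→x5 (3); capacity 6 + 3 = 9.

9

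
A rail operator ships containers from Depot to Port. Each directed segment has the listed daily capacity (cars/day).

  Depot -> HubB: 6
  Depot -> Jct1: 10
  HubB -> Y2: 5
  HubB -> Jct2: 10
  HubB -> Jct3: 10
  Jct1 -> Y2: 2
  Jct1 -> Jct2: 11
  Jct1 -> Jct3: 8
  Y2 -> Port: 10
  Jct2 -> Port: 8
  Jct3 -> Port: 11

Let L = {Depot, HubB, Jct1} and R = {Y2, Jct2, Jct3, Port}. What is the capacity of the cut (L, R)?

Edges leaving {Depot, HubB, Jct1}: HubB→Y2 (5), HubB→Jct2 (10), HubB→Jct3 (10), Jct1→Y2 (2), Jct1→Jct2 (11), Jct1→Jct3 (8).
Cut capacity = 5 + 10 + 10 + 2 + 11 + 8 = 46.

46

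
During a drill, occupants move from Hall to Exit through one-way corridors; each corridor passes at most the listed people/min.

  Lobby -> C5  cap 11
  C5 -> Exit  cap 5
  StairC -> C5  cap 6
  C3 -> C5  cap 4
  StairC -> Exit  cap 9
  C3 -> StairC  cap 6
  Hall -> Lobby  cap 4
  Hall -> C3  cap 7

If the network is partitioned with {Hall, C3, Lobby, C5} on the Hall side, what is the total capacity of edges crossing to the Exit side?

11

Edges leaving {Hall, C3, Lobby, C5}: C3→StairC (6), C5→Exit (5).
Cut capacity = 6 + 5 = 11.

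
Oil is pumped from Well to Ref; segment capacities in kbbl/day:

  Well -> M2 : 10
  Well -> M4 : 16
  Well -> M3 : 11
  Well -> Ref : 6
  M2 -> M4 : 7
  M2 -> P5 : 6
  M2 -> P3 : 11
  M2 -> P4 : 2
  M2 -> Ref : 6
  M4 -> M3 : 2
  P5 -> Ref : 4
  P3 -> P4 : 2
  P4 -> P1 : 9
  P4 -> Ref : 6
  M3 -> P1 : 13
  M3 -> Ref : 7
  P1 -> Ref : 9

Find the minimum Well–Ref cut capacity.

Augment Well→Ref: bottleneck 6, flow now 6.
Augment Well→M2→Ref: bottleneck 6, flow now 12.
Augment Well→M3→Ref: bottleneck 7, flow now 19.
Augment Well→M2→P5→Ref: bottleneck 4, flow now 23.
Augment Well→M3→P1→Ref: bottleneck 4, flow now 27.
Augment Well→M4→M3→P1→Ref: bottleneck 2, flow now 29.
No augmenting path remains; maximum flow = 29.
By max-flow min-cut, the minimum cut capacity equals the max flow.
In the residual graph, reachable from Well: {Well, M4}.
Min-cut edges: Well→M2 (10), Well→M3 (11), Well→Ref (6), M4→M3 (2); capacity 10 + 11 + 6 + 2 = 29.

29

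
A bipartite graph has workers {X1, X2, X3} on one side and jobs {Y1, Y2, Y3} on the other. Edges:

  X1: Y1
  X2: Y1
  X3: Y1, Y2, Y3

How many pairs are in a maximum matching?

Unit-capacity flow: source→left, listed edges, right→sink; max matching = max flow.
Augmenting path X1→Y1 (+1); matched 1.
Augmenting path X3→Y2 (+1); matched 2.
No augmenting path remains; maximum matching = 2.
König certificate: {X3, Y1} is a vertex cover of size 2 (every listed pair touches it), so no matching can be larger.

2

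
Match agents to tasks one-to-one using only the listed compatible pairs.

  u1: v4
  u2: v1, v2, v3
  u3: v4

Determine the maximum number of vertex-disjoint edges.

2

Unit-capacity flow: source→left, listed edges, right→sink; max matching = max flow.
Augmenting path u1→v4 (+1); matched 1.
Augmenting path u2→v1 (+1); matched 2.
No augmenting path remains; maximum matching = 2.
König certificate: {u2, v4} is a vertex cover of size 2 (every listed pair touches it), so no matching can be larger.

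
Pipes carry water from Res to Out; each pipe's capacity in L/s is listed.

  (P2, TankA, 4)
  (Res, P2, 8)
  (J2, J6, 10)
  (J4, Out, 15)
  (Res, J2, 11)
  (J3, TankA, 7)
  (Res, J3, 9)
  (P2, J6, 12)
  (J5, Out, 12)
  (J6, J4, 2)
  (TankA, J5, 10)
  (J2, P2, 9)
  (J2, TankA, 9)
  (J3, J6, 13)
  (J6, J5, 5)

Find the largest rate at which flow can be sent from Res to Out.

14

Augment Res→J3→J6→J4→Out: bottleneck 2, flow now 2.
Augment Res→J3→J6→J5→Out: bottleneck 5, flow now 7.
Augment Res→J3→TankA→J5→Out: bottleneck 2, flow now 9.
Augment Res→P2→TankA→J5→Out: bottleneck 4, flow now 13.
Augment Res→J2→TankA→J5→Out: bottleneck 1, flow now 14.
No augmenting path remains; maximum flow = 14.
In the residual graph, reachable from Res: {Res, J3, P2, J2, J6, TankA, J5}.
Min-cut edges: J6→J4 (2), J5→Out (12); capacity 2 + 12 = 14.
This cut is saturated, so no flow can exceed 14.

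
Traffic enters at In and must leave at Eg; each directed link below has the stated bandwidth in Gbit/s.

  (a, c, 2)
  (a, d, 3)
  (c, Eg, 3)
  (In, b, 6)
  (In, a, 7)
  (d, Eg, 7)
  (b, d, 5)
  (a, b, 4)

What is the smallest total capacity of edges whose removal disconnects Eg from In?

Augment In→a→c→Eg: bottleneck 2, flow now 2.
Augment In→a→d→Eg: bottleneck 3, flow now 5.
Augment In→b→d→Eg: bottleneck 4, flow now 9.
No augmenting path remains; maximum flow = 9.
By max-flow min-cut, the minimum cut capacity equals the max flow.
In the residual graph, reachable from In: {In, a, b, d}.
Min-cut edges: a→c (2), d→Eg (7); capacity 2 + 7 = 9.

9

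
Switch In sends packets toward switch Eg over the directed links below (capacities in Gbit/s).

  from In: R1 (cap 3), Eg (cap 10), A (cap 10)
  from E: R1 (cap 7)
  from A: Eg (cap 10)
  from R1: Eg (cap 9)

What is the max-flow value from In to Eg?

23

Augment In→Eg: bottleneck 10, flow now 10.
Augment In→A→Eg: bottleneck 10, flow now 20.
Augment In→R1→Eg: bottleneck 3, flow now 23.
No augmenting path remains; maximum flow = 23.
In the residual graph, reachable from In: {In}.
Min-cut edges: In→A (10), In→R1 (3), In→Eg (10); capacity 10 + 3 + 10 = 23.
This cut is saturated, so no flow can exceed 23.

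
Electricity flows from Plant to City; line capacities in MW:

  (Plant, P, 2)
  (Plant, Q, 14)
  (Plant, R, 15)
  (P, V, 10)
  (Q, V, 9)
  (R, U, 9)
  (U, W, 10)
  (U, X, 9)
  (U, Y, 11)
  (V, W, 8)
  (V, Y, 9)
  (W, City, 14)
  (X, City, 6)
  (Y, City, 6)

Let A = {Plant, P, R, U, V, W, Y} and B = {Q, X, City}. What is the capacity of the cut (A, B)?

Edges leaving {Plant, P, R, U, V, W, Y}: Plant→Q (14), U→X (9), W→City (14), Y→City (6).
Cut capacity = 14 + 9 + 14 + 6 = 43.

43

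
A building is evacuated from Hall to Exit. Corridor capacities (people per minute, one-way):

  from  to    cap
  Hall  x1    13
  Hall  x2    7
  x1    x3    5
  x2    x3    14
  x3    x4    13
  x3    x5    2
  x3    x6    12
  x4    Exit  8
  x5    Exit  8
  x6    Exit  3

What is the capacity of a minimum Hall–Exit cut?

Augment Hall→x1→x3→x4→Exit: bottleneck 5, flow now 5.
Augment Hall→x2→x3→x4→Exit: bottleneck 3, flow now 8.
Augment Hall→x2→x3→x5→Exit: bottleneck 2, flow now 10.
Augment Hall→x2→x3→x6→Exit: bottleneck 2, flow now 12.
No augmenting path remains; maximum flow = 12.
By max-flow min-cut, the minimum cut capacity equals the max flow.
In the residual graph, reachable from Hall: {Hall, x1}.
Min-cut edges: Hall→x2 (7), x1→x3 (5); capacity 7 + 5 = 12.

12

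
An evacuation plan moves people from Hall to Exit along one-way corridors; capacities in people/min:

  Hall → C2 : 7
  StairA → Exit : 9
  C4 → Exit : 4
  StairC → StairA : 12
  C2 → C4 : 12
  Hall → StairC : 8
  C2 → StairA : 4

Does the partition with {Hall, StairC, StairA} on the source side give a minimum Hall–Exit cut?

No — its capacity is 16, but the minimum cut has capacity 13.

Given cut capacity: 7 + 9 = 16.
Augment Hall→StairC→StairA→Exit: bottleneck 8, flow now 8.
Augment Hall→C2→StairA→Exit: bottleneck 1, flow now 9.
Augment Hall→C2→C4→Exit: bottleneck 4, flow now 13.
No augmenting path remains; maximum flow = 13.
In the residual graph, reachable from Hall: {Hall, StairC, C2, StairA, C4}.
Min-cut edges: StairA→Exit (9), C4→Exit (4); capacity 9 + 4 = 13.
Cut capacity 16 exceeds the max flow 13, so it is not minimum.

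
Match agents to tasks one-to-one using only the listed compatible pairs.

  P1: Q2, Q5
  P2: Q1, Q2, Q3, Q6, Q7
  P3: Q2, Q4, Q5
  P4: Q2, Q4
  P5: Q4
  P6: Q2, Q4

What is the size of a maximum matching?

Unit-capacity flow: source→left, listed edges, right→sink; max matching = max flow.
Augmenting path P1→Q2 (+1); matched 1.
Augmenting path P2→Q1 (+1); matched 2.
Augmenting path P3→Q4 (+1); matched 3.
Augmenting path P4→Q2→P1→Q5 (+1); matched 4.
No augmenting path remains; maximum matching = 4.
König certificate: {P2, Q2, Q4, Q5} is a vertex cover of size 4 (every listed pair touches it), so no matching can be larger.

4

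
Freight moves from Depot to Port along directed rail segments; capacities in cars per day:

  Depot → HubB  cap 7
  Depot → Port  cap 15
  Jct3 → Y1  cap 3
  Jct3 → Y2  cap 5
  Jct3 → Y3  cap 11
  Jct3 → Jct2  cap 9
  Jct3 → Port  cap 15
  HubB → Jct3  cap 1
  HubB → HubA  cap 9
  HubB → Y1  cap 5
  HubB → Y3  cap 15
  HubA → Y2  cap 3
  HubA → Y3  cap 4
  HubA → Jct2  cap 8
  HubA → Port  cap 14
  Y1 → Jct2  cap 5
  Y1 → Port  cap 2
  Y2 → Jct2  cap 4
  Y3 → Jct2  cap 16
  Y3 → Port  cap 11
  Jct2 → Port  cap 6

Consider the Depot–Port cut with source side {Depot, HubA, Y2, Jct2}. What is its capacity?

46

Edges leaving {Depot, HubA, Y2, Jct2}: Depot→HubB (7), Depot→Port (15), HubA→Y3 (4), HubA→Port (14), Jct2→Port (6).
Cut capacity = 7 + 15 + 4 + 14 + 6 = 46.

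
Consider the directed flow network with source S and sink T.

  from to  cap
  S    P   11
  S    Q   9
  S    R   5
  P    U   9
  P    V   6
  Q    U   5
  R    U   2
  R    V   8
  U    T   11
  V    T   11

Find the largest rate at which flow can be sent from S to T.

21

Augment S→P→U→T: bottleneck 9, flow now 9.
Augment S→P→V→T: bottleneck 2, flow now 11.
Augment S→Q→U→T: bottleneck 2, flow now 13.
Augment S→R→V→T: bottleneck 5, flow now 18.
Augment S→Q→U→P→V→T: bottleneck 3, flow now 21. (uses reverse residual edge)
No augmenting path remains; maximum flow = 21.
In the residual graph, reachable from S: {S, Q}.
Min-cut edges: S→P (11), S→R (5), Q→U (5); capacity 11 + 5 + 5 = 21.
This cut is saturated, so no flow can exceed 21.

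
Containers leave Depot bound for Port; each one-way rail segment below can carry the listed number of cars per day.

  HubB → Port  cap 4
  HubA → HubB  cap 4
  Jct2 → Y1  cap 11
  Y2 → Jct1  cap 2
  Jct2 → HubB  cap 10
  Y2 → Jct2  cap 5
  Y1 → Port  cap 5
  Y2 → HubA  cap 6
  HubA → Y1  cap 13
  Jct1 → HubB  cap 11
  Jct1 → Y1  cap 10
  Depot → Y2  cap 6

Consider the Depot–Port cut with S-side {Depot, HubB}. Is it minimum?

Given cut capacity: 6 + 4 = 10.
Augment Depot→Y2→HubA→Y1→Port: bottleneck 5, flow now 5.
Augment Depot→Y2→HubA→HubB→Port: bottleneck 1, flow now 6.
No augmenting path remains; maximum flow = 6.
In the residual graph, reachable from Depot: {Depot}.
Min-cut edges: Depot→Y2 (6); capacity 6 = 6.
Cut capacity 10 exceeds the max flow 6, so it is not minimum.

No — its capacity is 10, but the minimum cut has capacity 6.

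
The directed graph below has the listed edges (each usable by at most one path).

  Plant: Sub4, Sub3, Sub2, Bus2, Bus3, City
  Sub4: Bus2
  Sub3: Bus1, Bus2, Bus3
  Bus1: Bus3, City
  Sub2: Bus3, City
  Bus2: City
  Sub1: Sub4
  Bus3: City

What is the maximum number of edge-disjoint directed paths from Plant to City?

Assign every edge capacity 1; by Menger, the answer equals the max flow.
Path Plant→City (+1); total 1.
Path Plant→Sub2→City (+1); total 2.
Path Plant→Bus2→City (+1); total 3.
Path Plant→Bus3→City (+1); total 4.
Path Plant→Sub3→Bus1→City (+1); total 5.
No residual Plant→City path; max flow = 5.
Certifying cut of size 5: {Bus2→City, Plant→Bus3, Plant→City, Plant→Sub2, Plant→Sub3}.

5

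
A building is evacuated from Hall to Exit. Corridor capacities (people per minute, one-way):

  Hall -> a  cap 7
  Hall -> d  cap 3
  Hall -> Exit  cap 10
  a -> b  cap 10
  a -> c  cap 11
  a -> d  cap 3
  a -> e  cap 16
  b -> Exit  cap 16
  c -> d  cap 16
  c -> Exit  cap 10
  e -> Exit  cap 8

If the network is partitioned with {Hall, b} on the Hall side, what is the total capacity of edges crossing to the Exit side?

Edges leaving {Hall, b}: Hall→a (7), Hall→d (3), Hall→Exit (10), b→Exit (16).
Cut capacity = 7 + 3 + 10 + 16 = 36.

36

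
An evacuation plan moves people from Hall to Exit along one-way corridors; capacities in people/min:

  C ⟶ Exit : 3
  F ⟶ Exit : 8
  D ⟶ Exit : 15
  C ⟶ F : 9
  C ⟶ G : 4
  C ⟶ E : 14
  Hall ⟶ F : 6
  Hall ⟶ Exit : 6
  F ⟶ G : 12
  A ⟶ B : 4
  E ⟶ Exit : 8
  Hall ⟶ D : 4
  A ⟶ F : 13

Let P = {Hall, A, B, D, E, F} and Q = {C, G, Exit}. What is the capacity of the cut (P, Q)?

49

Edges leaving {Hall, A, B, D, E, F}: Hall→Exit (6), D→Exit (15), E→Exit (8), F→G (12), F→Exit (8).
Cut capacity = 6 + 15 + 8 + 12 + 8 = 49.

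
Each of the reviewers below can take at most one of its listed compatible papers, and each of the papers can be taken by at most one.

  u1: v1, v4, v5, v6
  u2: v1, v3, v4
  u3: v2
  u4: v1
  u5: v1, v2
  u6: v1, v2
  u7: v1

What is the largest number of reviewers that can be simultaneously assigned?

4

Unit-capacity flow: source→left, listed edges, right→sink; max matching = max flow.
Augmenting path u1→v1 (+1); matched 1.
Augmenting path u2→v3 (+1); matched 2.
Augmenting path u3→v2 (+1); matched 3.
Augmenting path u4→v1→u1→v4 (+1); matched 4.
No augmenting path remains; maximum matching = 4.
König certificate: {u1, u2, v1, v2} is a vertex cover of size 4 (every listed pair touches it), so no matching can be larger.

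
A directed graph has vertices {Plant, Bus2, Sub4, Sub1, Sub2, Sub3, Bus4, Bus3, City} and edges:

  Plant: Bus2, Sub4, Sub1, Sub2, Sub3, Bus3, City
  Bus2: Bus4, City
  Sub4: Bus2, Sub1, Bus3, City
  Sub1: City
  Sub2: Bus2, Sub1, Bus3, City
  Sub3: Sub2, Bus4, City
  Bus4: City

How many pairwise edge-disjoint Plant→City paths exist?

Assign every edge capacity 1; by Menger, the answer equals the max flow.
Path Plant→City (+1); total 1.
Path Plant→Bus2→City (+1); total 2.
Path Plant→Sub4→City (+1); total 3.
Path Plant→Sub1→City (+1); total 4.
Path Plant→Sub2→City (+1); total 5.
Path Plant→Sub3→City (+1); total 6.
No residual Plant→City path; max flow = 6.
Certifying cut of size 6: {Plant→Bus2, Plant→City, Plant→Sub1, Plant→Sub2, Plant→Sub3, Plant→Sub4}.

6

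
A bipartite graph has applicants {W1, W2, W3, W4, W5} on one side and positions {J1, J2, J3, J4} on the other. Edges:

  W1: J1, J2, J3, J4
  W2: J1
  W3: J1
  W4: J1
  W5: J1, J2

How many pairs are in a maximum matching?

Unit-capacity flow: source→left, listed edges, right→sink; max matching = max flow.
Augmenting path W1→J1 (+1); matched 1.
Augmenting path W5→J2 (+1); matched 2.
Augmenting path W2→J1→W1→J3 (+1); matched 3.
No augmenting path remains; maximum matching = 3.
König certificate: {W1, W5, J1} is a vertex cover of size 3 (every listed pair touches it), so no matching can be larger.

3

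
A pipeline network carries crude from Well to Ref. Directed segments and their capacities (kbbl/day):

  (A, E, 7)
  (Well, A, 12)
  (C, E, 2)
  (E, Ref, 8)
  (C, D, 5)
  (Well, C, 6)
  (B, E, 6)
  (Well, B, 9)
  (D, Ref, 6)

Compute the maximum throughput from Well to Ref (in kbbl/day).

Augment Well→A→E→Ref: bottleneck 7, flow now 7.
Augment Well→B→E→Ref: bottleneck 1, flow now 8.
Augment Well→C→D→Ref: bottleneck 5, flow now 13.
No augmenting path remains; maximum flow = 13.
In the residual graph, reachable from Well: {Well, A, B, C, E}.
Min-cut edges: C→D (5), E→Ref (8); capacity 5 + 8 = 13.
This cut is saturated, so no flow can exceed 13.

13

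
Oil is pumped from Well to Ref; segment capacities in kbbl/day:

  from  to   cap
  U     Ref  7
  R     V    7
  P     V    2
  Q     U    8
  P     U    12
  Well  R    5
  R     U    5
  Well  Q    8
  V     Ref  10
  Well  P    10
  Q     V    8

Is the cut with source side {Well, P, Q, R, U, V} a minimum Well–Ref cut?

Given cut capacity: 7 + 10 = 17.
Augment Well→P→U→Ref: bottleneck 7, flow now 7.
Augment Well→P→V→Ref: bottleneck 2, flow now 9.
Augment Well→Q→V→Ref: bottleneck 8, flow now 17.
No augmenting path remains; maximum flow = 17.
Cut capacity 17 equals the max flow, so it is a minimum cut.

Yes — it is a minimum cut (capacity 17).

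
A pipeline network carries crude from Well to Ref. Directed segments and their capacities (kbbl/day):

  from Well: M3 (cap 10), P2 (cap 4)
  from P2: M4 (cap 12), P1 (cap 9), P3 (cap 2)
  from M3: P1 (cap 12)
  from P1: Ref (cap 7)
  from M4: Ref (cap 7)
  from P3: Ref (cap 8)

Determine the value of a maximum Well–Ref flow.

Augment Well→P2→P1→Ref: bottleneck 4, flow now 4.
Augment Well→M3→P1→Ref: bottleneck 3, flow now 7.
Augment Well→M3→P1→P2→M4→Ref: bottleneck 4, flow now 11. (uses reverse residual edge)
No augmenting path remains; maximum flow = 11.
In the residual graph, reachable from Well: {Well, M3, P1}.
Min-cut edges: Well→P2 (4), P1→Ref (7); capacity 4 + 7 = 11.
This cut is saturated, so no flow can exceed 11.

11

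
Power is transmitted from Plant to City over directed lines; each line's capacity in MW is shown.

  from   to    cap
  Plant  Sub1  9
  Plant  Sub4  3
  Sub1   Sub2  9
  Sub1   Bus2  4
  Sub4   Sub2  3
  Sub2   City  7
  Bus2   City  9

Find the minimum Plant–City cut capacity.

Augment Plant→Sub1→Sub2→City: bottleneck 7, flow now 7.
Augment Plant→Sub1→Bus2→City: bottleneck 2, flow now 9.
Augment Plant→Sub4→Sub2→Sub1→Bus2→City: bottleneck 2, flow now 11. (uses reverse residual edge)
No augmenting path remains; maximum flow = 11.
By max-flow min-cut, the minimum cut capacity equals the max flow.
In the residual graph, reachable from Plant: {Plant, Sub1, Sub4, Sub2}.
Min-cut edges: Sub1→Bus2 (4), Sub2→City (7); capacity 4 + 7 = 11.

11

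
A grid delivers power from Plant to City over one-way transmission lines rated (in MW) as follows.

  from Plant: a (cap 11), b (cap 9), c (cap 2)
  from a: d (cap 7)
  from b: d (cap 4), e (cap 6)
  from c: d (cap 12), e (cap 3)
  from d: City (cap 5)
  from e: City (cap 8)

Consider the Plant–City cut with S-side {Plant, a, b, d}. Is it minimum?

Given cut capacity: 2 + 6 + 5 = 13.
Augment Plant→a→d→City: bottleneck 5, flow now 5.
Augment Plant→b→e→City: bottleneck 6, flow now 11.
Augment Plant→c→e→City: bottleneck 2, flow now 13.
No augmenting path remains; maximum flow = 13.
Cut capacity 13 equals the max flow, so it is a minimum cut.

Yes — it is a minimum cut (capacity 13).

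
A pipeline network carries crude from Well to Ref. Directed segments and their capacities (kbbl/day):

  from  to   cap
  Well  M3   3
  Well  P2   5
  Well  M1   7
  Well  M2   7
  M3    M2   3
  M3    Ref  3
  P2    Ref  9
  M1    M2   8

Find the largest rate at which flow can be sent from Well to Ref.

Augment Well→M3→Ref: bottleneck 3, flow now 3.
Augment Well→P2→Ref: bottleneck 5, flow now 8.
No augmenting path remains; maximum flow = 8.
In the residual graph, reachable from Well: {Well, M1, M2}.
Min-cut edges: Well→M3 (3), Well→P2 (5); capacity 3 + 5 = 8.
This cut is saturated, so no flow can exceed 8.

8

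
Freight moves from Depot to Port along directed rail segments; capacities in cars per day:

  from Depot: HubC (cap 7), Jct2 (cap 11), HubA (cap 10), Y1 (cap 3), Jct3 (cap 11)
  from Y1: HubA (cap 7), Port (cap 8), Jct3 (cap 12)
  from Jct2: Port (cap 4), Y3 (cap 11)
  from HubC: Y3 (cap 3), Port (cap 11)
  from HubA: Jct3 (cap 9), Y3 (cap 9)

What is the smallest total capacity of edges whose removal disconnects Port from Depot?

Augment Depot→Y1→Port: bottleneck 3, flow now 3.
Augment Depot→Jct2→Port: bottleneck 4, flow now 7.
Augment Depot→HubC→Port: bottleneck 7, flow now 14.
No augmenting path remains; maximum flow = 14.
By max-flow min-cut, the minimum cut capacity equals the max flow.
In the residual graph, reachable from Depot: {Depot, Jct2, HubA, Y3, Jct3}.
Min-cut edges: Depot→Y1 (3), Depot→HubC (7), Jct2→Port (4); capacity 3 + 7 + 4 = 14.

14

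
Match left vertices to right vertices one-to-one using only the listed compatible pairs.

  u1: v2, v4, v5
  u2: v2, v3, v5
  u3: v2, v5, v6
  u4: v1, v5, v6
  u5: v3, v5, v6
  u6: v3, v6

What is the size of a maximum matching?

Unit-capacity flow: source→left, listed edges, right→sink; max matching = max flow.
Augmenting path u1→v2 (+1); matched 1.
Augmenting path u2→v3 (+1); matched 2.
Augmenting path u3→v5 (+1); matched 3.
Augmenting path u4→v1 (+1); matched 4.
Augmenting path u5→v6 (+1); matched 5.
Augmenting path u6→v3→u2→v2→u1→v4 (+1); matched 6.
No augmenting path remains; maximum matching = 6.
König certificate: {u1, u2, u3, u4, u5, u6} is a vertex cover of size 6 (every listed pair touches it), so no matching can be larger.

6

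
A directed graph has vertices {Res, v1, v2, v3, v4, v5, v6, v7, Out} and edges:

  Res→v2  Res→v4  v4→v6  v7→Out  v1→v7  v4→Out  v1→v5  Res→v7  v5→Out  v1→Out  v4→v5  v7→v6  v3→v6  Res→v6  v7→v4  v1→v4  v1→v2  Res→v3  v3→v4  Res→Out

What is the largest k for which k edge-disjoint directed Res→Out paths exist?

Assign every edge capacity 1; by Menger, the answer equals the max flow.
Path Res→Out (+1); total 1.
Path Res→v4→Out (+1); total 2.
Path Res→v7→Out (+1); total 3.
Path Res→v3→v4→v5→Out (+1); total 4.
No residual Res→Out path; max flow = 4.
Certifying cut of size 4: {Res→Out, Res→v3, Res→v4, Res→v7}.

4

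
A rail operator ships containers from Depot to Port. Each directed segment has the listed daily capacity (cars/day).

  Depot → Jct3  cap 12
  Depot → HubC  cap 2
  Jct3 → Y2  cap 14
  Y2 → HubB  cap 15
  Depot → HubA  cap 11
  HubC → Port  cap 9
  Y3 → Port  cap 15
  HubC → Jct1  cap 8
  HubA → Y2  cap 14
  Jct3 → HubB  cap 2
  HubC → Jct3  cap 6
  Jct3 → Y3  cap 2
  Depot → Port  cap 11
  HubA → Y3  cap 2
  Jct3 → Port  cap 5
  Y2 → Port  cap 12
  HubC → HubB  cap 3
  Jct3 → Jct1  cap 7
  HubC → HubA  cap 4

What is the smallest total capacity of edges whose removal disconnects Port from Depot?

Augment Depot→Port: bottleneck 11, flow now 11.
Augment Depot→HubC→Port: bottleneck 2, flow now 13.
Augment Depot→Jct3→Port: bottleneck 5, flow now 18.
Augment Depot→HubA→Y2→Port: bottleneck 11, flow now 29.
Augment Depot→Jct3→Y2→Port: bottleneck 1, flow now 30.
Augment Depot→Jct3→Y3→Port: bottleneck 2, flow now 32.
Augment Depot→Jct3→Y2→HubA→Y3→Port: bottleneck 2, flow now 34. (uses reverse residual edge)
No augmenting path remains; maximum flow = 34.
By max-flow min-cut, the minimum cut capacity equals the max flow.
In the residual graph, reachable from Depot: {Depot, HubA, Jct3, Y2, HubB, Jct1}.
Min-cut edges: Depot→HubC (2), Depot→Port (11), HubA→Y3 (2), Jct3→Y3 (2), Jct3→Port (5), Y2→Port (12); capacity 2 + 11 + 2 + 2 + 5 + 12 = 34.

34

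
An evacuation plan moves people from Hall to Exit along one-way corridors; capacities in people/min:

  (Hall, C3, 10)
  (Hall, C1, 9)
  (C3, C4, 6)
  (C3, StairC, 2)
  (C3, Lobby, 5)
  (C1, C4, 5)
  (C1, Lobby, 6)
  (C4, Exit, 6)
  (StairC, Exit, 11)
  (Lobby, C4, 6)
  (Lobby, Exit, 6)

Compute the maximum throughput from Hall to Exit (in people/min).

14

Augment Hall→C3→C4→Exit: bottleneck 6, flow now 6.
Augment Hall→C3→StairC→Exit: bottleneck 2, flow now 8.
Augment Hall→C3→Lobby→Exit: bottleneck 2, flow now 10.
Augment Hall→C1→Lobby→Exit: bottleneck 4, flow now 14.
No augmenting path remains; maximum flow = 14.
In the residual graph, reachable from Hall: {Hall, C3, C1, C4, Lobby}.
Min-cut edges: C3→StairC (2), C4→Exit (6), Lobby→Exit (6); capacity 2 + 6 + 6 = 14.
This cut is saturated, so no flow can exceed 14.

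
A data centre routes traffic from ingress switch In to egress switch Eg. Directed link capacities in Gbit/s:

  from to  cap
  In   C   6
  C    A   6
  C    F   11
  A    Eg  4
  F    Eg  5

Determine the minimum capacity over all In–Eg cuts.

Augment In→C→A→Eg: bottleneck 4, flow now 4.
Augment In→C→F→Eg: bottleneck 2, flow now 6.
No augmenting path remains; maximum flow = 6.
By max-flow min-cut, the minimum cut capacity equals the max flow.
In the residual graph, reachable from In: {In}.
Min-cut edges: In→C (6); capacity 6 = 6.

6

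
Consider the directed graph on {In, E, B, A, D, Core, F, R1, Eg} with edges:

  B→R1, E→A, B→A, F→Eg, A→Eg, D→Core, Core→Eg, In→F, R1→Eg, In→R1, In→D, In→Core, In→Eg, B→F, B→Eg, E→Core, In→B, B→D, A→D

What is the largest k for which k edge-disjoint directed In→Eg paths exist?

Assign every edge capacity 1; by Menger, the answer equals the max flow.
Path In→Eg (+1); total 1.
Path In→B→Eg (+1); total 2.
Path In→Core→Eg (+1); total 3.
Path In→F→Eg (+1); total 4.
Path In→R1→Eg (+1); total 5.
No residual In→Eg path; max flow = 5.
Certifying cut of size 5: {Core→Eg, In→B, In→Eg, In→F, In→R1}.

5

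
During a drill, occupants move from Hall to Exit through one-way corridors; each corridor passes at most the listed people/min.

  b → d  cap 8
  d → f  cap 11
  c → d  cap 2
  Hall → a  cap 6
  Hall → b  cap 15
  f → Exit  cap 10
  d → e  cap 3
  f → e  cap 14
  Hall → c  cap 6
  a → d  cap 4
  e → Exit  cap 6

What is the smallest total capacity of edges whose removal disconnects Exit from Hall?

Augment Hall→a→d→e→Exit: bottleneck 3, flow now 3.
Augment Hall→a→d→f→Exit: bottleneck 1, flow now 4.
Augment Hall→b→d→f→Exit: bottleneck 8, flow now 12.
Augment Hall→c→d→f→Exit: bottleneck 1, flow now 13.
Augment Hall→c→d→f→e→Exit: bottleneck 1, flow now 14.
No augmenting path remains; maximum flow = 14.
By max-flow min-cut, the minimum cut capacity equals the max flow.
In the residual graph, reachable from Hall: {Hall, a, b, c}.
Min-cut edges: a→d (4), b→d (8), c→d (2); capacity 4 + 8 + 2 = 14.

14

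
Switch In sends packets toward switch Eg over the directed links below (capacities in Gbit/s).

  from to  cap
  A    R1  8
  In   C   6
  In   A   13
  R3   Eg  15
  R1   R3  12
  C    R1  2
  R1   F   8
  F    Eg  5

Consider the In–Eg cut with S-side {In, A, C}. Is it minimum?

Yes — it is a minimum cut (capacity 10).

Given cut capacity: 8 + 2 = 10.
Augment In→A→R1→R3→Eg: bottleneck 8, flow now 8.
Augment In→C→R1→R3→Eg: bottleneck 2, flow now 10.
No augmenting path remains; maximum flow = 10.
Cut capacity 10 equals the max flow, so it is a minimum cut.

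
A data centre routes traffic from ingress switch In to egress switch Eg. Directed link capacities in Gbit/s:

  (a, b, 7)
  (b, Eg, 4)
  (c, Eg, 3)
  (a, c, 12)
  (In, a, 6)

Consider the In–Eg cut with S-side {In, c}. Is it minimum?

No — its capacity is 9, but the minimum cut has capacity 6.

Given cut capacity: 6 + 3 = 9.
Augment In→a→b→Eg: bottleneck 4, flow now 4.
Augment In→a→c→Eg: bottleneck 2, flow now 6.
No augmenting path remains; maximum flow = 6.
In the residual graph, reachable from In: {In}.
Min-cut edges: In→a (6); capacity 6 = 6.
Cut capacity 9 exceeds the max flow 6, so it is not minimum.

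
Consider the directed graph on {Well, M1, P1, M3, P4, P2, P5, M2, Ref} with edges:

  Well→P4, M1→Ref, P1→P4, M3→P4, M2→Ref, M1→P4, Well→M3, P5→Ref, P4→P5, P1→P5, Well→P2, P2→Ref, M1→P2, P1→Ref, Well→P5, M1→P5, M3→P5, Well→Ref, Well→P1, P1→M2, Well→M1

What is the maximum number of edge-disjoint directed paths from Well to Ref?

Assign every edge capacity 1; by Menger, the answer equals the max flow.
Path Well→Ref (+1); total 1.
Path Well→M1→Ref (+1); total 2.
Path Well→P1→Ref (+1); total 3.
Path Well→P2→Ref (+1); total 4.
Path Well→P5→Ref (+1); total 5.
No residual Well→Ref path; max flow = 5.
Certifying cut of size 5: {P5→Ref, Well→M1, Well→P1, Well→P2, Well→Ref}.

5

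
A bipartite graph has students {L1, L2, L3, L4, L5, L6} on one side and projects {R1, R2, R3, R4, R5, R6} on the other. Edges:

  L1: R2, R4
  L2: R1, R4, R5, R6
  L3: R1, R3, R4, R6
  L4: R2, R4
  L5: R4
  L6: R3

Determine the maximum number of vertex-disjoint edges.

Unit-capacity flow: source→left, listed edges, right→sink; max matching = max flow.
Augmenting path L1→R2 (+1); matched 1.
Augmenting path L2→R1 (+1); matched 2.
Augmenting path L3→R3 (+1); matched 3.
Augmenting path L4→R4 (+1); matched 4.
Augmenting path L6→R3→L3→R6 (+1); matched 5.
No augmenting path remains; maximum matching = 5.
König certificate: {L2, L3, L6, R2, R4} is a vertex cover of size 5 (every listed pair touches it), so no matching can be larger.

5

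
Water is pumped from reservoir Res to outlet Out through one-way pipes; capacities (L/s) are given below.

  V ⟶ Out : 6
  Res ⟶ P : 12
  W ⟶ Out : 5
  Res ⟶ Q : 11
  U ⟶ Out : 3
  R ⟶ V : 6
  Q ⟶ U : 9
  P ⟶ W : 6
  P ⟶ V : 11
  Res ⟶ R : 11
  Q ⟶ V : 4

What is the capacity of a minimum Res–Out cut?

Augment Res→P→V→Out: bottleneck 6, flow now 6.
Augment Res→P→W→Out: bottleneck 5, flow now 11.
Augment Res→Q→U→Out: bottleneck 3, flow now 14.
No augmenting path remains; maximum flow = 14.
By max-flow min-cut, the minimum cut capacity equals the max flow.
In the residual graph, reachable from Res: {Res, P, Q, R, U, V, W}.
Min-cut edges: U→Out (3), V→Out (6), W→Out (5); capacity 3 + 6 + 5 = 14.

14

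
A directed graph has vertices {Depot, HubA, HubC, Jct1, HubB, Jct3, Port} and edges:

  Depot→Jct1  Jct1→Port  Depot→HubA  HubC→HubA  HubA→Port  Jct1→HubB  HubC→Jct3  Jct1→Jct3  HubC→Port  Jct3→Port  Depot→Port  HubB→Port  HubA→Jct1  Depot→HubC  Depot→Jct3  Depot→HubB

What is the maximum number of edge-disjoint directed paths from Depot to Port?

Assign every edge capacity 1; by Menger, the answer equals the max flow.
Path Depot→Port (+1); total 1.
Path Depot→HubA→Port (+1); total 2.
Path Depot→HubC→Port (+1); total 3.
Path Depot→Jct1→Port (+1); total 4.
Path Depot→HubB→Port (+1); total 5.
Path Depot→Jct3→Port (+1); total 6.
No residual Depot→Port path; max flow = 6.
Certifying cut of size 6: {Depot→HubA, Depot→HubB, Depot→HubC, Depot→Jct1, Depot→Jct3, Depot→Port}.

6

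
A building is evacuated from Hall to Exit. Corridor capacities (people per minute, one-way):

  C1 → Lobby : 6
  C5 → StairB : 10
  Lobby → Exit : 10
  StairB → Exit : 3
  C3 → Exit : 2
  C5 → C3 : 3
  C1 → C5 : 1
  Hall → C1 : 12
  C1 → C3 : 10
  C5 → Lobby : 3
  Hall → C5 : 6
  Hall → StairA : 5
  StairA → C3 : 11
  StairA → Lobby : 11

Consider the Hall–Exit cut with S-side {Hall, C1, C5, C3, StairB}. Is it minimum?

Given cut capacity: 5 + 6 + 3 + 2 + 3 = 19.
Augment Hall→C1→C3→Exit: bottleneck 2, flow now 2.
Augment Hall→C1→Lobby→Exit: bottleneck 6, flow now 8.
Augment Hall→StairA→Lobby→Exit: bottleneck 4, flow now 12.
Augment Hall→C5→StairB→Exit: bottleneck 3, flow now 15.
No augmenting path remains; maximum flow = 15.
In the residual graph, reachable from Hall: {Hall, C1, StairA, C5, C3, Lobby, StairB}.
Min-cut edges: C3→Exit (2), Lobby→Exit (10), StairB→Exit (3); capacity 2 + 10 + 3 = 15.
Cut capacity 19 exceeds the max flow 15, so it is not minimum.

No — its capacity is 19, but the minimum cut has capacity 15.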